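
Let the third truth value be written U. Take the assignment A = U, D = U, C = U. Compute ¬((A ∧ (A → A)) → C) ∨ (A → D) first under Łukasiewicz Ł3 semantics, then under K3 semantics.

In Łukasiewicz Ł3: A → A = U → U = 1  [min(1, 1−½+½)]
A ∧ (A → A) = U ∧ 1 = U
(A ∧ (A → A)) → C = U → U = 1
¬((A ∧ (A → A)) → C) = ¬1 = 0
A → D = U → U = 1
¬((A ∧ (A → A)) → C) ∨ (A → D) = 0 ∨ 1 = 1
In K3: A → A = U → U = U  [¬U ∨ U]
A ∧ (A → A) = U ∧ U = U
(A ∧ (A → A)) → C = U → U = U
¬((A ∧ (A → A)) → C) = ¬U = U
A → D = U → U = U
¬((A ∧ (A → A)) → C) ∨ (A → D) = U ∨ U = U
They differ because Łukasiewicz Ł3 and K3 treat U differently under implication.

1; U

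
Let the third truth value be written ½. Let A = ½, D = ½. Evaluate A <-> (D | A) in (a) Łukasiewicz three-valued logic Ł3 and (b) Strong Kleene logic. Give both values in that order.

In Łukasiewicz three-valued logic Ł3: D | A = ½ | ½ = ½
A <-> (D | A) = ½ <-> ½ = true  [1 − |½−½|]
In Strong Kleene logic: D | A = ½ | ½ = ½
A <-> (D | A) = ½ <-> ½ = ½
They differ because Łukasiewicz three-valued logic Ł3 and Strong Kleene logic treat ½ differently under implication.

true; ½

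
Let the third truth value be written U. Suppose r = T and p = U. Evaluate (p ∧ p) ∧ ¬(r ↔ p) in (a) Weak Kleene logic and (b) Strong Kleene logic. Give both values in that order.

In Weak Kleene logic: p ∧ p = U ∧ U = U
r ↔ p = T ↔ U = U
¬(r ↔ p) = ¬U = U
(p ∧ p) ∧ ¬(r ↔ p) = U ∧ U = U
In Strong Kleene logic: p ∧ p = U ∧ U = U
r ↔ p = T ↔ U = U
¬(r ↔ p) = ¬U = U
(p ∧ p) ∧ ¬(r ↔ p) = U ∧ U = U

U; U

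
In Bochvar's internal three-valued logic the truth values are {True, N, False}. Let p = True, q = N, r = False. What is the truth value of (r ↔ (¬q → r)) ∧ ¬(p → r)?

¬q = ¬N = N
¬q → r = N → False = N  [any arg is the third value ⇒ result is the third value]
r ↔ (¬q → r) = False ↔ N = N
p → r = True → False = False
¬(p → r) = ¬False = True
(r ↔ (¬q → r)) ∧ ¬(p → r) = N ∧ True = N

N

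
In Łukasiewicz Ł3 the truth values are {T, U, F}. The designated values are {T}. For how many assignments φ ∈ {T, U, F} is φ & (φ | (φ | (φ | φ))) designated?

1

φ=T: T ✓
φ=U: U ·
φ=F: F ·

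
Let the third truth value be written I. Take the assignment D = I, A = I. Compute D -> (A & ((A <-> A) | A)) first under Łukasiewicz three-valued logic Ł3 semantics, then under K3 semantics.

T; I

In Łukasiewicz three-valued logic Ł3: A <-> A = I <-> I = T  [1 − |½−½|]
(A <-> A) | A = T | I = T
A & ((A <-> A) | A) = I & T = I
D -> (A & ((A <-> A) | A)) = I -> I = T
In K3: A <-> A = I <-> I = I
(A <-> A) | A = I | I = I
A & ((A <-> A) | A) = I & I = I
D -> (A & ((A <-> A) | A)) = I -> I = I
They differ because Łukasiewicz three-valued logic Ł3 and K3 treat I differently under implication.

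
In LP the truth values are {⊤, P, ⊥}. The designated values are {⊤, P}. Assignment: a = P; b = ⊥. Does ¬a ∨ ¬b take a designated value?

Yes

¬a = ¬P = P
¬b = ¬⊥ = ⊤
¬a ∨ ¬b = P ∨ ⊤ = ⊤
⊤ ∈ {⊤, P}.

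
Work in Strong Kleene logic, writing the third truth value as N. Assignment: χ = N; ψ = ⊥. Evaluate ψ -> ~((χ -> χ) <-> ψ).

⊤

χ -> χ = N -> N = N  [~N | N]
(χ -> χ) <-> ψ = N <-> ⊥ = N
~((χ -> χ) <-> ψ) = ~N = N
ψ -> ~((χ -> χ) <-> ψ) = ⊥ -> N = ⊤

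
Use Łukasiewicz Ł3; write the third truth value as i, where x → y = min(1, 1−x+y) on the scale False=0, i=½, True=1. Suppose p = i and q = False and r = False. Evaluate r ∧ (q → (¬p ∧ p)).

False

¬p = ¬i = i
¬p ∧ p = i ∧ i = i
q → (¬p ∧ p) = False → i = True
r ∧ (q → (¬p ∧ p)) = False ∧ True = False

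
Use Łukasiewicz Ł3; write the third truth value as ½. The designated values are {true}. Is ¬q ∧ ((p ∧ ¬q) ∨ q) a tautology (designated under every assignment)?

Countermodel: q=true, p=true gives false, which is not designated.

No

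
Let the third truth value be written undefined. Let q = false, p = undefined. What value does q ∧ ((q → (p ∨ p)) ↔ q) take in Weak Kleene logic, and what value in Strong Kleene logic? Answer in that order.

undefined; false

In Weak Kleene logic: p ∨ p = undefined ∨ undefined = undefined
q → (p ∨ p) = false → undefined = undefined  [any arg is the third value ⇒ result is the third value]
(q → (p ∨ p)) ↔ q = undefined ↔ false = undefined
q ∧ ((q → (p ∨ p)) ↔ q) = false ∧ undefined = undefined
In Strong Kleene logic: p ∨ p = undefined ∨ undefined = undefined
q → (p ∨ p) = false → undefined = true  [¬false ∨ undefined]
(q → (p ∨ p)) ↔ q = true ↔ false = false
q ∧ ((q → (p ∨ p)) ↔ q) = false ∧ false = false
They differ because Weak Kleene logic and Strong Kleene logic treat undefined differently under the binary connectives.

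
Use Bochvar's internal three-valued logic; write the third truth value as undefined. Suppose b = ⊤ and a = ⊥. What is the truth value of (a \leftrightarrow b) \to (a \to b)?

⊤

a \leftrightarrow b = ⊥ \leftrightarrow ⊤ = ⊥
a \to b = ⊥ \to ⊤ = ⊤
(a \leftrightarrow b) \to (a \to b) = ⊥ \to ⊤ = ⊤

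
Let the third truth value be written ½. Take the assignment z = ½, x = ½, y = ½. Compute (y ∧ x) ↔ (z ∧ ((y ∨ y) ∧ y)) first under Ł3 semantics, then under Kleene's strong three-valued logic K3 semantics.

⊤; ½

In Ł3: y ∧ x = ½ ∧ ½ = ½
y ∨ y = ½ ∨ ½ = ½
(y ∨ y) ∧ y = ½ ∧ ½ = ½
z ∧ ((y ∨ y) ∧ y) = ½ ∧ ½ = ½
(y ∧ x) ↔ (z ∧ ((y ∨ y) ∧ y)) = ½ ↔ ½ = ⊤  [1 − |½−½|]
In Kleene's strong three-valued logic K3: y ∧ x = ½ ∧ ½ = ½
y ∨ y = ½ ∨ ½ = ½
(y ∨ y) ∧ y = ½ ∧ ½ = ½
z ∧ ((y ∨ y) ∧ y) = ½ ∧ ½ = ½
(y ∧ x) ↔ (z ∧ ((y ∨ y) ∧ y)) = ½ ↔ ½ = ½
They differ because Ł3 and Kleene's strong three-valued logic K3 treat ½ differently under implication.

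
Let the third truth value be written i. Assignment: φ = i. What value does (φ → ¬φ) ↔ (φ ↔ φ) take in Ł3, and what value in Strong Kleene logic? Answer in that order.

In Ł3: ¬φ = ¬i = i
φ → ¬φ = i → i = ⊤
φ ↔ φ = i ↔ i = ⊤
(φ → ¬φ) ↔ (φ ↔ φ) = ⊤ ↔ ⊤ = ⊤
In Strong Kleene logic: ¬φ = ¬i = i
φ → ¬φ = i → i = i
φ ↔ φ = i ↔ i = i
(φ → ¬φ) ↔ (φ ↔ φ) = i ↔ i = i
They differ because Ł3 and Strong Kleene logic treat i differently under implication.

⊤; i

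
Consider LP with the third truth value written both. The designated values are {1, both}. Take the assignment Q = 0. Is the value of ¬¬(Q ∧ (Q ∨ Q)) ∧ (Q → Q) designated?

Q ∨ Q = 0 ∨ 0 = 0
Q ∧ (Q ∨ Q) = 0 ∧ 0 = 0
¬(Q ∧ (Q ∨ Q)) = ¬0 = 1
¬¬(Q ∧ (Q ∨ Q)) = ¬1 = 0
Q → Q = 0 → 0 = 1
¬¬(Q ∧ (Q ∨ Q)) ∧ (Q → Q) = 0 ∧ 1 = 0
0 ∉ {1, both}.

No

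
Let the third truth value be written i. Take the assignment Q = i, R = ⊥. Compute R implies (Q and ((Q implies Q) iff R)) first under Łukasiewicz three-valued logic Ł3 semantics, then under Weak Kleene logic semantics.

⊤; i

In Łukasiewicz three-valued logic Ł3: Q implies Q = i implies i = ⊤  [min(1, 1−½+½)]
(Q implies Q) iff R = ⊤ iff ⊥ = ⊥
Q and ((Q implies Q) iff R) = i and ⊥ = ⊥
R implies (Q and ((Q implies Q) iff R)) = ⊥ implies ⊥ = ⊤
In Weak Kleene logic: Q implies Q = i implies i = i  [any arg is the third value ⇒ result is the third value]
(Q implies Q) iff R = i iff ⊥ = i
Q and ((Q implies Q) iff R) = i and i = i
R implies (Q and ((Q implies Q) iff R)) = ⊥ implies i = i
They differ because Łukasiewicz three-valued logic Ł3 and Weak Kleene logic treat i differently under the binary connectives.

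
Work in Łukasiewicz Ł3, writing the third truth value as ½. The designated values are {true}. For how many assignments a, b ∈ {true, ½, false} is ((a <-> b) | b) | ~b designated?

7

Of the 9 assignments, 7 give a value in {true}.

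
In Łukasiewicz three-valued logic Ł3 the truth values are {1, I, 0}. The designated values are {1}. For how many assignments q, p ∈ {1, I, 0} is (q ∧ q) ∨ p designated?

Of the 9 assignments, 5 give a value in {1}.

5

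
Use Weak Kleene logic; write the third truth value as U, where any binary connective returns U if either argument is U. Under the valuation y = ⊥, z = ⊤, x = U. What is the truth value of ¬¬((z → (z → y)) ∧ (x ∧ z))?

U

z → y = ⊤ → ⊥ = ⊥
z → (z → y) = ⊤ → ⊥ = ⊥
x ∧ z = U ∧ ⊤ = U
(z → (z → y)) ∧ (x ∧ z) = ⊥ ∧ U = U
¬((z → (z → y)) ∧ (x ∧ z)) = ¬U = U
¬¬((z → (z → y)) ∧ (x ∧ z)) = ¬U = U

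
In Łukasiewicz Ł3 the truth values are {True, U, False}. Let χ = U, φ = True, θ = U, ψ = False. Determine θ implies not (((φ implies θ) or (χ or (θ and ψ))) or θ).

φ implies θ = True implies U = U  [min(1, 1−1+½)]
θ and ψ = U and False = False
χ or (θ and ψ) = U or False = U
(φ implies θ) or (χ or (θ and ψ)) = U or U = U
((φ implies θ) or (χ or (θ and ψ))) or θ = U or U = U
not (((φ implies θ) or (χ or (θ and ψ))) or θ) = not U = U
θ implies not (((φ implies θ) or (χ or (θ and ψ))) or θ) = U implies U = True

True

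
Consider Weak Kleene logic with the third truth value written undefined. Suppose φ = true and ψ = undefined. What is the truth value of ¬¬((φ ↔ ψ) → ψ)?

φ ↔ ψ = true ↔ undefined = undefined
(φ ↔ ψ) → ψ = undefined → undefined = undefined
¬((φ ↔ ψ) → ψ) = ¬undefined = undefined
¬¬((φ ↔ ψ) → ψ) = ¬undefined = undefined

undefined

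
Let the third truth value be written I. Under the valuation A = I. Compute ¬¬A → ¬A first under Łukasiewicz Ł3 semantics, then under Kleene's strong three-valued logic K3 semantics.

In Łukasiewicz Ł3: ¬A = ¬I = I
¬¬A = ¬I = I
¬A = ¬I = I
¬¬A → ¬A = I → I = True
In Kleene's strong three-valued logic K3: ¬A = ¬I = I
¬¬A = ¬I = I
¬A = ¬I = I
¬¬A → ¬A = I → I = I
They differ because Łukasiewicz Ł3 and Kleene's strong three-valued logic K3 treat I differently under implication.

True; I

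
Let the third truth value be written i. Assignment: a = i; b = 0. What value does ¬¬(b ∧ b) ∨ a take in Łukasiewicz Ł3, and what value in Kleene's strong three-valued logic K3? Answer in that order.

i; i

In Łukasiewicz Ł3: b ∧ b = 0 ∧ 0 = 0
¬(b ∧ b) = ¬0 = 1
¬¬(b ∧ b) = ¬1 = 0
¬¬(b ∧ b) ∨ a = 0 ∨ i = i
In Kleene's strong three-valued logic K3: b ∧ b = 0 ∧ 0 = 0
¬(b ∧ b) = ¬0 = 1
¬¬(b ∧ b) = ¬1 = 0
¬¬(b ∧ b) ∨ a = 0 ∨ i = i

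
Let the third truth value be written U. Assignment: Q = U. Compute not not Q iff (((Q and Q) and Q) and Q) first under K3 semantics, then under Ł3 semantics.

U; T

In K3: not Q = not U = U
not not Q = not U = U
Q and Q = U and U = U
(Q and Q) and Q = U and U = U
((Q and Q) and Q) and Q = U and U = U
not not Q iff (((Q and Q) and Q) and Q) = U iff U = U
In Ł3: not Q = not U = U
not not Q = not U = U
Q and Q = U and U = U
(Q and Q) and Q = U and U = U
((Q and Q) and Q) and Q = U and U = U
not not Q iff (((Q and Q) and Q) and Q) = U iff U = T
They differ because K3 and Ł3 treat U differently under implication.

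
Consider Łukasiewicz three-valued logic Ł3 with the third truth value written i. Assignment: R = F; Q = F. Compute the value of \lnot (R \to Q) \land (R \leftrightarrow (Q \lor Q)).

R \to Q = F \to F = T
\lnot (R \to Q) = \lnot T = F
Q \lor Q = F \lor F = F
R \leftrightarrow (Q \lor Q) = F \leftrightarrow F = T
\lnot (R \to Q) \land (R \leftrightarrow (Q \lor Q)) = F \land T = F

F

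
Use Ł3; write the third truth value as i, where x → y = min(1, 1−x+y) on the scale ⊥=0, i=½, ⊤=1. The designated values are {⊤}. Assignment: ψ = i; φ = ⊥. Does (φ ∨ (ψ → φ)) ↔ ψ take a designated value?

ψ → φ = i → ⊥ = i  [min(1, 1−½+0)]
φ ∨ (ψ → φ) = ⊥ ∨ i = i
(φ ∨ (ψ → φ)) ↔ ψ = i ↔ i = ⊤
⊤ ∈ {⊤}.

Yes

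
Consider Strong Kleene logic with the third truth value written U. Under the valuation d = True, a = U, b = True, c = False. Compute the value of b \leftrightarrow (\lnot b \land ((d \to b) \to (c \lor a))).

False

\lnot b = \lnot True = False
d \to b = True \to True = True
c \lor a = False \lor U = U
(d \to b) \to (c \lor a) = True \to U = U  [\lnot True \lor U]
\lnot b \land ((d \to b) \to (c \lor a)) = False \land U = False
b \leftrightarrow (\lnot b \land ((d \to b) \to (c \lor a))) = True \leftrightarrow False = False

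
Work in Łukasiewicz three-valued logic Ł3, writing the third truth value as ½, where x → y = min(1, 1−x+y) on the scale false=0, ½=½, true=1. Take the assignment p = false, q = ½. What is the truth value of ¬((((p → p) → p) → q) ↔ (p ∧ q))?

true

p → p = false → false = true
(p → p) → p = true → false = false
((p → p) → p) → q = false → ½ = true
p ∧ q = false ∧ ½ = false
(((p → p) → p) → q) ↔ (p ∧ q) = true ↔ false = false
¬((((p → p) → p) → q) ↔ (p ∧ q)) = ¬false = true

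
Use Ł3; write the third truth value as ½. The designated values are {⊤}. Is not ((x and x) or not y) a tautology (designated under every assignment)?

Countermodel: x=⊤, y=⊤ gives ⊥, which is not designated.

No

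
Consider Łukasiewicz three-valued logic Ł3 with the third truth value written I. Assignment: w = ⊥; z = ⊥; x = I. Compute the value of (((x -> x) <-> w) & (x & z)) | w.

x -> x = I -> I = ⊤  [min(1, 1−½+½)]
(x -> x) <-> w = ⊤ <-> ⊥ = ⊥
x & z = I & ⊥ = ⊥
((x -> x) <-> w) & (x & z) = ⊥ & ⊥ = ⊥
(((x -> x) <-> w) & (x & z)) | w = ⊥ | ⊥ = ⊥

⊥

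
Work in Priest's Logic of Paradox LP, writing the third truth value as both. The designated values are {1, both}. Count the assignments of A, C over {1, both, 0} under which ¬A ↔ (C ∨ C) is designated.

Of the 9 assignments, 7 give a value in {1, both}.

7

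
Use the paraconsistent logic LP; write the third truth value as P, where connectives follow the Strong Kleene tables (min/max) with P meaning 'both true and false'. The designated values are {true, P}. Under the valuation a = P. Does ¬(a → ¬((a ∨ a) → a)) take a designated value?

a ∨ a = P ∨ P = P
(a ∨ a) → a = P → P = P  [¬P ∨ P]
¬((a ∨ a) → a) = ¬P = P
a → ¬((a ∨ a) → a) = P → P = P
¬(a → ¬((a ∨ a) → a)) = ¬P = P
P ∈ {true, P}.

Yes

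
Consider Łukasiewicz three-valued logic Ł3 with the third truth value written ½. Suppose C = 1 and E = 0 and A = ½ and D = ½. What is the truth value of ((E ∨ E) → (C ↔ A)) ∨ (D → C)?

1

E ∨ E = 0 ∨ 0 = 0
C ↔ A = 1 ↔ ½ = ½
(E ∨ E) → (C ↔ A) = 0 → ½ = 1
D → C = ½ → 1 = 1
((E ∨ E) → (C ↔ A)) ∨ (D → C) = 1 ∨ 1 = 1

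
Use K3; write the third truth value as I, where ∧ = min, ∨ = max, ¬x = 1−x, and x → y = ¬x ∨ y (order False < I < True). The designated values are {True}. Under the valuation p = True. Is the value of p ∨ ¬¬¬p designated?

¬p = ¬True = False
¬¬p = ¬False = True
¬¬¬p = ¬True = False
p ∨ ¬¬¬p = True ∨ False = True
True ∈ {True}.

Yes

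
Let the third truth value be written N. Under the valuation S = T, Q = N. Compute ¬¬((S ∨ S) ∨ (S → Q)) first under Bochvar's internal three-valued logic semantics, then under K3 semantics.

In Bochvar's internal three-valued logic: S ∨ S = T ∨ T = T
S → Q = T → N = N  [any arg is the third value ⇒ result is the third value]
(S ∨ S) ∨ (S → Q) = T ∨ N = N
¬((S ∨ S) ∨ (S → Q)) = ¬N = N
¬¬((S ∨ S) ∨ (S → Q)) = ¬N = N
In K3: S ∨ S = T ∨ T = T
S → Q = T → N = N
(S ∨ S) ∨ (S → Q) = T ∨ N = T
¬((S ∨ S) ∨ (S → Q)) = ¬T = F
¬¬((S ∨ S) ∨ (S → Q)) = ¬F = T
They differ because Bochvar's internal three-valued logic and K3 treat N differently under the binary connectives.

N; T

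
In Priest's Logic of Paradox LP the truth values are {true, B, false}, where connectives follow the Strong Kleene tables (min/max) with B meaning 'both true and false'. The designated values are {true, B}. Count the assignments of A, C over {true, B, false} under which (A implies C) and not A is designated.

Of the 9 assignments, 6 give a value in {true, B}.

6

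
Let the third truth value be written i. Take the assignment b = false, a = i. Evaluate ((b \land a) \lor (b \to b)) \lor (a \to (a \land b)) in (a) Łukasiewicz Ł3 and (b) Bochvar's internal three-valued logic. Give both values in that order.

In Łukasiewicz Ł3: b \land a = false \land i = false
b \to b = false \to false = true
(b \land a) \lor (b \to b) = false \lor true = true
a \land b = i \land false = false
a \to (a \land b) = i \to false = i  [min(1, 1−½+0)]
((b \land a) \lor (b \to b)) \lor (a \to (a \land b)) = true \lor i = true
In Bochvar's internal three-valued logic: b \land a = false \land i = i
b \to b = false \to false = true
(b \land a) \lor (b \to b) = i \lor true = i
a \land b = i \land false = i
a \to (a \land b) = i \to i = i
((b \land a) \lor (b \to b)) \lor (a \to (a \land b)) = i \lor i = i
They differ because Łukasiewicz Ł3 and Bochvar's internal three-valued logic treat i differently under the binary connectives.

true; i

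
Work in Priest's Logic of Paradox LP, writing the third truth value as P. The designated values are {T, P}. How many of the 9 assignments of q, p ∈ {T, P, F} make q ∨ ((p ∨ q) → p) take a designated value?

9

Of the 9 assignments, 9 give a value in {T, P}.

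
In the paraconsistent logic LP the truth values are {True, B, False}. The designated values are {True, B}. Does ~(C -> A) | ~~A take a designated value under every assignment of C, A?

Countermodel: C=False, A=False gives False, which is not designated.

No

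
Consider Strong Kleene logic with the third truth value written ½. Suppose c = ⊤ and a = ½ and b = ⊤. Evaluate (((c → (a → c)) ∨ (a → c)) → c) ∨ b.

⊤

a → c = ½ → ⊤ = ⊤  [¬½ ∨ ⊤]
c → (a → c) = ⊤ → ⊤ = ⊤
a → c = ½ → ⊤ = ⊤
(c → (a → c)) ∨ (a → c) = ⊤ ∨ ⊤ = ⊤
((c → (a → c)) ∨ (a → c)) → c = ⊤ → ⊤ = ⊤
(((c → (a → c)) ∨ (a → c)) → c) ∨ b = ⊤ ∨ ⊤ = ⊤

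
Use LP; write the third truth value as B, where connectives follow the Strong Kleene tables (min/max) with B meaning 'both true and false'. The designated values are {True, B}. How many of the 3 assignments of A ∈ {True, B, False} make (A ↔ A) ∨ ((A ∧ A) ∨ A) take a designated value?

A=True: True ✓
A=B: B ✓
A=False: True ✓

3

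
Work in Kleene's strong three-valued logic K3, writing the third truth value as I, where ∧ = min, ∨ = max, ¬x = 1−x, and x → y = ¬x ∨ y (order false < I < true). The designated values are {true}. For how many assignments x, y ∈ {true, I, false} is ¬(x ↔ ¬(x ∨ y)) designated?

Designated under: (x=true, y=true); (x=true, y=I); (x=true, y=false); (x=false, y=false).

4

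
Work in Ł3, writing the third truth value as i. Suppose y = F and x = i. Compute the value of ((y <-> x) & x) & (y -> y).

y <-> x = F <-> i = i  [1 − |0−½|]
(y <-> x) & x = i & i = i
y -> y = F -> F = T
((y <-> x) & x) & (y -> y) = i & T = i

i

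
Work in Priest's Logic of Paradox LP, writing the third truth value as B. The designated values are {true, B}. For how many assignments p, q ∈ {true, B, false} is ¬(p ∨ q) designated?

Designated under: (p=B, q=B); (p=B, q=false); (p=false, q=B); (p=false, q=false).

4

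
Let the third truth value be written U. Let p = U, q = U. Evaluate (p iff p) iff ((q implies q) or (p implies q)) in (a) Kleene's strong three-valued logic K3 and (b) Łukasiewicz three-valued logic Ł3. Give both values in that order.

In Kleene's strong three-valued logic K3: p iff p = U iff U = U
q implies q = U implies U = U
p implies q = U implies U = U
(q implies q) or (p implies q) = U or U = U
(p iff p) iff ((q implies q) or (p implies q)) = U iff U = U
In Łukasiewicz three-valued logic Ł3: p iff p = U iff U = 1  [1 − |½−½|]
q implies q = U implies U = 1
p implies q = U implies U = 1
(q implies q) or (p implies q) = 1 or 1 = 1
(p iff p) iff ((q implies q) or (p implies q)) = 1 iff 1 = 1
They differ because Kleene's strong three-valued logic K3 and Łukasiewicz three-valued logic Ł3 treat U differently under implication.

U; 1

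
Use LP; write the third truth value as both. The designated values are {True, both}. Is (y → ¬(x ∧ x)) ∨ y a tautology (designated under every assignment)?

Every assignment of y, x over {True, both, False} gives a value in {True, both}.
In particular, with y=both, x=both: (y → ¬(x ∧ x)) ∨ y = both.

Yes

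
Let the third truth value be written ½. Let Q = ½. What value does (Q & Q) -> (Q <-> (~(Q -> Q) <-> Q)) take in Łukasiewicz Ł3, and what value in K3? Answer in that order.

In Łukasiewicz Ł3: Q & Q = ½ & ½ = ½
Q -> Q = ½ -> ½ = T  [min(1, 1−½+½)]
~(Q -> Q) = ~T = F
~(Q -> Q) <-> Q = F <-> ½ = ½
Q <-> (~(Q -> Q) <-> Q) = ½ <-> ½ = T
(Q & Q) -> (Q <-> (~(Q -> Q) <-> Q)) = ½ -> T = T
In K3: Q & Q = ½ & ½ = ½
Q -> Q = ½ -> ½ = ½  [~½ | ½]
~(Q -> Q) = ~½ = ½
~(Q -> Q) <-> Q = ½ <-> ½ = ½
Q <-> (~(Q -> Q) <-> Q) = ½ <-> ½ = ½
(Q & Q) -> (Q <-> (~(Q -> Q) <-> Q)) = ½ -> ½ = ½
They differ because Łukasiewicz Ł3 and K3 treat ½ differently under implication.

T; ½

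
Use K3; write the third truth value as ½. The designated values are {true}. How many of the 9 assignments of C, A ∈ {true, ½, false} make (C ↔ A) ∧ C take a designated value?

Designated under: (C=true, A=true).

1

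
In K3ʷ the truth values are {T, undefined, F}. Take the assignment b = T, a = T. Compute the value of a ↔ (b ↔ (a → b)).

a → b = T → T = T
b ↔ (a → b) = T ↔ T = T
a ↔ (b ↔ (a → b)) = T ↔ T = T

T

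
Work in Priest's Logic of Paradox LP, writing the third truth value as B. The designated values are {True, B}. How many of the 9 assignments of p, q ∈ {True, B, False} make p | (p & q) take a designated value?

6

Of the 9 assignments, 6 give a value in {True, B}.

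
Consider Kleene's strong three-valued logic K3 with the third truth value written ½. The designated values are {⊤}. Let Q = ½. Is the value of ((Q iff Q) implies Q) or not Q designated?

No

Q iff Q = ½ iff ½ = ½
(Q iff Q) implies Q = ½ implies ½ = ½  [not ½ or ½]
not Q = not ½ = ½
((Q iff Q) implies Q) or not Q = ½ or ½ = ½
½ ∉ {⊤}.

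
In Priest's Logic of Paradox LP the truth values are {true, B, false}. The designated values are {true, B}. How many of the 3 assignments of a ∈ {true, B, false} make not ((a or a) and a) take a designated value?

a=true: false ·
a=B: B ✓
a=false: true ✓

2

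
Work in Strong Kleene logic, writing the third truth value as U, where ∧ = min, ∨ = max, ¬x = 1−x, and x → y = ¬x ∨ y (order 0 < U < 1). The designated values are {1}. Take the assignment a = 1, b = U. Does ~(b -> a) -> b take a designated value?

Yes

b -> a = U -> 1 = 1  [~U | 1]
~(b -> a) = ~1 = 0
~(b -> a) -> b = 0 -> U = 1
1 ∈ {1}.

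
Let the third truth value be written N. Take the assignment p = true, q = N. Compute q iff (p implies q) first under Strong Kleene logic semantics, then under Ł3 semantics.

In Strong Kleene logic: p implies q = true implies N = N  [not true or N]
q iff (p implies q) = N iff N = N
In Ł3: p implies q = true implies N = N  [min(1, 1−1+½)]
q iff (p implies q) = N iff N = true
They differ because Strong Kleene logic and Ł3 treat N differently under implication.

N; true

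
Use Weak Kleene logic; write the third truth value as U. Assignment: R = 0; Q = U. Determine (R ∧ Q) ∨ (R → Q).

U

R ∧ Q = 0 ∧ U = U
R → Q = 0 → U = U  [any arg is the third value ⇒ result is the third value]
(R ∧ Q) ∨ (R → Q) = U ∨ U = U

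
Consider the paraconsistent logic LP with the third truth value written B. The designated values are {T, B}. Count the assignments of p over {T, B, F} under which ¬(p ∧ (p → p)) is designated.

p=T: F ·
p=B: B ✓
p=F: T ✓

2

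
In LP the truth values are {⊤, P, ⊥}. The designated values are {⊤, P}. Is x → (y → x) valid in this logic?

Yes

Every assignment of x, y over {⊤, P, ⊥} gives a value in {⊤, P}.
In particular, with x=P, y=P: x → (y → x) = P.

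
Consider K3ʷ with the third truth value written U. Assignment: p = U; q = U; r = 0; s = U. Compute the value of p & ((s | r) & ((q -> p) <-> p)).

s | r = U | 0 = U
q -> p = U -> U = U  [any arg is the third value ⇒ result is the third value]
(q -> p) <-> p = U <-> U = U
(s | r) & ((q -> p) <-> p) = U & U = U
p & ((s | r) & ((q -> p) <-> p)) = U & U = U

U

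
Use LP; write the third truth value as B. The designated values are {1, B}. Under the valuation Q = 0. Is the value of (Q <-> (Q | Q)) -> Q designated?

Q | Q = 0 | 0 = 0
Q <-> (Q | Q) = 0 <-> 0 = 1
(Q <-> (Q | Q)) -> Q = 1 -> 0 = 0
0 ∉ {1, B}.

No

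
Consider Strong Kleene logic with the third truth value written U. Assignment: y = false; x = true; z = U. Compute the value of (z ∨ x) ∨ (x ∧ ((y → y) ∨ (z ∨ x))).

true

z ∨ x = U ∨ true = true
y → y = false → false = true
z ∨ x = U ∨ true = true
(y → y) ∨ (z ∨ x) = true ∨ true = true
x ∧ ((y → y) ∨ (z ∨ x)) = true ∧ true = true
(z ∨ x) ∨ (x ∧ ((y → y) ∨ (z ∨ x))) = true ∨ true = true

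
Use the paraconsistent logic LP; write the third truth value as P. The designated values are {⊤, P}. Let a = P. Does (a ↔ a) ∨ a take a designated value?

a ↔ a = P ↔ P = P
(a ↔ a) ∨ a = P ∨ P = P
P ∈ {⊤, P}.

Yes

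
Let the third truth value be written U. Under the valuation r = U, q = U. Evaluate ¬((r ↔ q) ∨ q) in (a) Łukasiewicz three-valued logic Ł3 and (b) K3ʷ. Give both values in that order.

In Łukasiewicz three-valued logic Ł3: r ↔ q = U ↔ U = T  [1 − |½−½|]
(r ↔ q) ∨ q = T ∨ U = T
¬((r ↔ q) ∨ q) = ¬T = F
In K3ʷ: r ↔ q = U ↔ U = U
(r ↔ q) ∨ q = U ∨ U = U
¬((r ↔ q) ∨ q) = ¬U = U
They differ because Łukasiewicz three-valued logic Ł3 and K3ʷ treat U differently under the binary connectives.

F; U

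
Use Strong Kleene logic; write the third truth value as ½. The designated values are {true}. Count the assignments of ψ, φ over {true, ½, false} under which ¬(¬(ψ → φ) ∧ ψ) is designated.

Of the 9 assignments, 5 give a value in {true}.

5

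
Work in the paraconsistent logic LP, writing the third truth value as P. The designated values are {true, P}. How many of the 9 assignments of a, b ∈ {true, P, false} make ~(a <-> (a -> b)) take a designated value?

Of the 9 assignments, 8 give a value in {true, P}.

8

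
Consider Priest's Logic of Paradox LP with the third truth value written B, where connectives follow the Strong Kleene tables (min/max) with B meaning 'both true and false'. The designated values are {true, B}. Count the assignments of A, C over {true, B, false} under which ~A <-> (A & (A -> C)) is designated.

Of the 9 assignments, 5 give a value in {true, B}.

5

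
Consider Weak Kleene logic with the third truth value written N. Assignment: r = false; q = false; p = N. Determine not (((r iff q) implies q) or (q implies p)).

r iff q = false iff false = true
(r iff q) implies q = true implies false = false
q implies p = false implies N = N  [any arg is the third value ⇒ result is the third value]
((r iff q) implies q) or (q implies p) = false or N = N
not (((r iff q) implies q) or (q implies p)) = not N = N

N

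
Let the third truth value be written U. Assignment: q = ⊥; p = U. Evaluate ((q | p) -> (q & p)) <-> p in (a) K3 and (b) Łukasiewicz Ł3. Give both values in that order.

In K3: q | p = ⊥ | U = U
q & p = ⊥ & U = ⊥
(q | p) -> (q & p) = U -> ⊥ = U  [~U | ⊥]
((q | p) -> (q & p)) <-> p = U <-> U = U
In Łukasiewicz Ł3: q | p = ⊥ | U = U
q & p = ⊥ & U = ⊥
(q | p) -> (q & p) = U -> ⊥ = U  [min(1, 1−½+0)]
((q | p) -> (q & p)) <-> p = U <-> U = ⊤
They differ because K3 and Łukasiewicz Ł3 treat U differently under implication.

U; ⊤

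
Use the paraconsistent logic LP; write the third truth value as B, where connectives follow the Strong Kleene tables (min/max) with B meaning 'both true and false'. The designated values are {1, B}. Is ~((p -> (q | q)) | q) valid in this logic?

No

Countermodel: p=1, q=1 gives 0, which is not designated.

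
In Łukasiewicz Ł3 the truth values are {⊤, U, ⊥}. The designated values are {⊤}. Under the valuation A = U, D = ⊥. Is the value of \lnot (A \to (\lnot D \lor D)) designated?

No

\lnot D = \lnot ⊥ = ⊤
\lnot D \lor D = ⊤ \lor ⊥ = ⊤
A \to (\lnot D \lor D) = U \to ⊤ = ⊤  [min(1, 1−½+1)]
\lnot (A \to (\lnot D \lor D)) = \lnot ⊤ = ⊥
⊥ ∉ {⊤}.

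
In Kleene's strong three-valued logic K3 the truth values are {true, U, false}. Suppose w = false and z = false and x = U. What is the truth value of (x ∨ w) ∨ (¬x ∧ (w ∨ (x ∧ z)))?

U

x ∨ w = U ∨ false = U
¬x = ¬U = U
x ∧ z = U ∧ false = false
w ∨ (x ∧ z) = false ∨ false = false
¬x ∧ (w ∨ (x ∧ z)) = U ∧ false = false
(x ∨ w) ∨ (¬x ∧ (w ∨ (x ∧ z))) = U ∨ false = U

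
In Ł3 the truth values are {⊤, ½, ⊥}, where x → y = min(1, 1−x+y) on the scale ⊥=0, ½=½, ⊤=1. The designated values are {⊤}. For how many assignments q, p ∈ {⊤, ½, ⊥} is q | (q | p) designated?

5

Of the 9 assignments, 5 give a value in {⊤}.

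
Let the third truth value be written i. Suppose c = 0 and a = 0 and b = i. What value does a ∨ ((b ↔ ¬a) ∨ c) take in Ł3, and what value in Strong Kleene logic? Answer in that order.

i; i

In Ł3: ¬a = ¬0 = 1
b ↔ ¬a = i ↔ 1 = i  [1 − |½−1|]
(b ↔ ¬a) ∨ c = i ∨ 0 = i
a ∨ ((b ↔ ¬a) ∨ c) = 0 ∨ i = i
In Strong Kleene logic: ¬a = ¬0 = 1
b ↔ ¬a = i ↔ 1 = i
(b ↔ ¬a) ∨ c = i ∨ 0 = i
a ∨ ((b ↔ ¬a) ∨ c) = 0 ∨ i = i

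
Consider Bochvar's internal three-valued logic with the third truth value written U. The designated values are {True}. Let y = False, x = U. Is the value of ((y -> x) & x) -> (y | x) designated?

y -> x = False -> U = U  [any arg is the third value ⇒ result is the third value]
(y -> x) & x = U & U = U
y | x = False | U = U
((y -> x) & x) -> (y | x) = U -> U = U
U ∉ {True}.

No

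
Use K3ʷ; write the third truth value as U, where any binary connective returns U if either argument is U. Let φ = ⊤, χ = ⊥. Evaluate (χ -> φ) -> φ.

⊤

χ -> φ = ⊥ -> ⊤ = ⊤
(χ -> φ) -> φ = ⊤ -> ⊤ = ⊤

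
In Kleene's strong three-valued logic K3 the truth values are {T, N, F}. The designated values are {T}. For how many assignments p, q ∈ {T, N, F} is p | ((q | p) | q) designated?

5

Of the 9 assignments, 5 give a value in {T}.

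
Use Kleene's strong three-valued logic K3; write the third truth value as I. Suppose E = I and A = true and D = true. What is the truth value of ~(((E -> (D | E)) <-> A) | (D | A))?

D | E = true | I = true
E -> (D | E) = I -> true = true  [~I | true]
(E -> (D | E)) <-> A = true <-> true = true
D | A = true | true = true
((E -> (D | E)) <-> A) | (D | A) = true | true = true
~(((E -> (D | E)) <-> A) | (D | A)) = ~true = false

false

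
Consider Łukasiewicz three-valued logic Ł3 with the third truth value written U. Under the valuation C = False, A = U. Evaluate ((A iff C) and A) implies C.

A iff C = U iff False = U  [1 − |½−0|]
(A iff C) and A = U and U = U
((A iff C) and A) implies C = U implies False = U

U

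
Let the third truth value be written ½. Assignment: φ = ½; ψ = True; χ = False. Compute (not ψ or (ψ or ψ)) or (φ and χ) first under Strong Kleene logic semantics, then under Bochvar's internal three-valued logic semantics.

In Strong Kleene logic: not ψ = not True = False
ψ or ψ = True or True = True
not ψ or (ψ or ψ) = False or True = True
φ and χ = ½ and False = False
(not ψ or (ψ or ψ)) or (φ and χ) = True or False = True
In Bochvar's internal three-valued logic: not ψ = not True = False
ψ or ψ = True or True = True
not ψ or (ψ or ψ) = False or True = True
φ and χ = ½ and False = ½
(not ψ or (ψ or ψ)) or (φ and χ) = True or ½ = ½
They differ because Strong Kleene logic and Bochvar's internal three-valued logic treat ½ differently under the binary connectives.

True; ½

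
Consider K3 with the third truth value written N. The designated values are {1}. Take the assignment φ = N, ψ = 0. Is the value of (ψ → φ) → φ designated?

No

ψ → φ = 0 → N = 1  [¬0 ∨ N]
(ψ → φ) → φ = 1 → N = N
N ∉ {1}.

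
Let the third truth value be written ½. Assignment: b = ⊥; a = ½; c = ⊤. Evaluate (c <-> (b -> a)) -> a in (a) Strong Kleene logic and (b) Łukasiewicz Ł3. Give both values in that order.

½; ½

In Strong Kleene logic: b -> a = ⊥ -> ½ = ⊤  [~⊥ | ½]
c <-> (b -> a) = ⊤ <-> ⊤ = ⊤
(c <-> (b -> a)) -> a = ⊤ -> ½ = ½
In Łukasiewicz Ł3: b -> a = ⊥ -> ½ = ⊤  [min(1, 1−0+½)]
c <-> (b -> a) = ⊤ <-> ⊤ = ⊤
(c <-> (b -> a)) -> a = ⊤ -> ½ = ½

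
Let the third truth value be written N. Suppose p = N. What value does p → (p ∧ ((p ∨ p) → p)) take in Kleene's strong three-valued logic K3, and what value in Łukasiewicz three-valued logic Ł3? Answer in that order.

N; ⊤

In Kleene's strong three-valued logic K3: p ∨ p = N ∨ N = N
(p ∨ p) → p = N → N = N  [¬N ∨ N]
p ∧ ((p ∨ p) → p) = N ∧ N = N
p → (p ∧ ((p ∨ p) → p)) = N → N = N
In Łukasiewicz three-valued logic Ł3: p ∨ p = N ∨ N = N
(p ∨ p) → p = N → N = ⊤
p ∧ ((p ∨ p) → p) = N ∧ ⊤ = N
p → (p ∧ ((p ∨ p) → p)) = N → N = ⊤
They differ because Kleene's strong three-valued logic K3 and Łukasiewicz three-valued logic Ł3 treat N differently under implication.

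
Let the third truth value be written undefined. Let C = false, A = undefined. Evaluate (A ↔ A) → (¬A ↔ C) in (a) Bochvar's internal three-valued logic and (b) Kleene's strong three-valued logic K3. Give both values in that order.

undefined; undefined

In Bochvar's internal three-valued logic: A ↔ A = undefined ↔ undefined = undefined
¬A = ¬undefined = undefined
¬A ↔ C = undefined ↔ false = undefined
(A ↔ A) → (¬A ↔ C) = undefined → undefined = undefined  [any arg is the third value ⇒ result is the third value]
In Kleene's strong three-valued logic K3: A ↔ A = undefined ↔ undefined = undefined
¬A = ¬undefined = undefined
¬A ↔ C = undefined ↔ false = undefined
(A ↔ A) → (¬A ↔ C) = undefined → undefined = undefined  [¬undefined ∨ undefined]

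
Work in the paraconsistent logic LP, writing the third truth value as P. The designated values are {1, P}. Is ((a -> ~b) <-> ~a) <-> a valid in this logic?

No

Countermodel: a=1, b=0 gives 0, which is not designated.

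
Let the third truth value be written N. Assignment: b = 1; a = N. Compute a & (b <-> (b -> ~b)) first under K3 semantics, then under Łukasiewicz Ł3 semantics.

In K3: ~b = ~1 = 0
b -> ~b = 1 -> 0 = 0
b <-> (b -> ~b) = 1 <-> 0 = 0
a & (b <-> (b -> ~b)) = N & 0 = 0
In Łukasiewicz Ł3: ~b = ~1 = 0
b -> ~b = 1 -> 0 = 0
b <-> (b -> ~b) = 1 <-> 0 = 0
a & (b <-> (b -> ~b)) = N & 0 = 0

0; 0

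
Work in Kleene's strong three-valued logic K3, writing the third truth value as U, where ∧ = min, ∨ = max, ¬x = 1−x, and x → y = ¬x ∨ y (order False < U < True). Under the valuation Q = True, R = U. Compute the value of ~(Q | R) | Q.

True

Q | R = True | U = True
~(Q | R) = ~True = False
~(Q | R) | Q = False | True = True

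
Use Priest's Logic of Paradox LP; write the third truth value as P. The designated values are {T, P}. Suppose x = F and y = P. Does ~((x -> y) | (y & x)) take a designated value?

x -> y = F -> P = T  [~F | P]
y & x = P & F = F
(x -> y) | (y & x) = T | F = T
~((x -> y) | (y & x)) = ~T = F
F ∉ {T, P}.

No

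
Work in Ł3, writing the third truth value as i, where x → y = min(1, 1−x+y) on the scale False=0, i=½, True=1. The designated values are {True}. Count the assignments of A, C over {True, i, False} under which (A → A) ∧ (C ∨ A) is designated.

5

Of the 9 assignments, 5 give a value in {True}.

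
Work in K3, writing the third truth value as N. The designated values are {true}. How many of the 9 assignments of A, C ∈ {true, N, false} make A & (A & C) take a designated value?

Designated under: (A=true, C=true).

1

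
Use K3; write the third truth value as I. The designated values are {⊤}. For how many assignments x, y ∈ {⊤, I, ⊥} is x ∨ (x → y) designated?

Of the 9 assignments, 7 give a value in {⊤}.

7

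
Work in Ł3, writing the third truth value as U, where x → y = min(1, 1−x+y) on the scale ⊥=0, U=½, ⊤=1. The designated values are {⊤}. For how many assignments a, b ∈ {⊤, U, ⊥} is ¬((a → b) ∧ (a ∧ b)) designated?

5

Of the 9 assignments, 5 give a value in {⊤}.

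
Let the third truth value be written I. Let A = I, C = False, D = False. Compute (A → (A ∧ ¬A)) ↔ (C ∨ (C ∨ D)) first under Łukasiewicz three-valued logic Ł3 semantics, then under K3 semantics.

False; I

In Łukasiewicz three-valued logic Ł3: ¬A = ¬I = I
A ∧ ¬A = I ∧ I = I
A → (A ∧ ¬A) = I → I = True
C ∨ D = False ∨ False = False
C ∨ (C ∨ D) = False ∨ False = False
(A → (A ∧ ¬A)) ↔ (C ∨ (C ∨ D)) = True ↔ False = False
In K3: ¬A = ¬I = I
A ∧ ¬A = I ∧ I = I
A → (A ∧ ¬A) = I → I = I  [¬I ∨ I]
C ∨ D = False ∨ False = False
C ∨ (C ∨ D) = False ∨ False = False
(A → (A ∧ ¬A)) ↔ (C ∨ (C ∨ D)) = I ↔ False = I
They differ because Łukasiewicz three-valued logic Ł3 and K3 treat I differently under implication.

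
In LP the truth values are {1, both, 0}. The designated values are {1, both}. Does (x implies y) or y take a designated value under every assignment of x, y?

Countermodel: x=1, y=0 gives 0, which is not designated.

No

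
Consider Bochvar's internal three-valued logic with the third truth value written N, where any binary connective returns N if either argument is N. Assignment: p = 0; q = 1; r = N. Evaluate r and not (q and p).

N

q and p = 1 and 0 = 0
not (q and p) = not 0 = 1
r and not (q and p) = N and 1 = N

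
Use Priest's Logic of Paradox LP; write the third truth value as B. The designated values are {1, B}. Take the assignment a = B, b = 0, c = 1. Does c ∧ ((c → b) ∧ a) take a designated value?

c → b = 1 → 0 = 0
(c → b) ∧ a = 0 ∧ B = 0
c ∧ ((c → b) ∧ a) = 1 ∧ 0 = 0
0 ∉ {1, B}.

No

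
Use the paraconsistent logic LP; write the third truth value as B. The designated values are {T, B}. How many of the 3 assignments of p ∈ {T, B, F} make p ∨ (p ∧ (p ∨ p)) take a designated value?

2

p=T: T ✓
p=B: B ✓
p=F: F ·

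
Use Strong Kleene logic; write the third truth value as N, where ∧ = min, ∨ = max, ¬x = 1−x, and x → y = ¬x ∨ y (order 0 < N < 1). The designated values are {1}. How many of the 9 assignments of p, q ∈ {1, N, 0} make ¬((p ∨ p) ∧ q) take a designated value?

5

Of the 9 assignments, 5 give a value in {1}.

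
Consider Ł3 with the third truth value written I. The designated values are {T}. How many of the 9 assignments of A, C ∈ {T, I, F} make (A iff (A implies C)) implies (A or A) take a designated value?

8

Of the 9 assignments, 8 give a value in {T}.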